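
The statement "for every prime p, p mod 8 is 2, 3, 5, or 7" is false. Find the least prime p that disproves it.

p = 17

For p = 2, 3, 5, 7, 11, 13 the conclusion holds.
p = 17: 17 mod 8 = 1 — not in {2, 3, 5, 7}.
So p = 17 is the smallest counterexample.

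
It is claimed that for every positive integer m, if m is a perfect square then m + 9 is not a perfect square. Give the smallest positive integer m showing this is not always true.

m = 1: 1 + 9 = 10, not a perfect square.
m = 4: 4 + 9 = 13, not a perfect square.
m = 9: 9 + 9 = 18, not a perfect square.
m = 16: 16 = 4² and 16 + 9 = 25 = 5².
So m = 16 is the smallest counterexample.

m = 16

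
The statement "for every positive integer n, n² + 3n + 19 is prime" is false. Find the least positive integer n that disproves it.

The first 14 eligible values, up to n = 14, all satisfy the conclusion.
n = 15: n² + 3n + 19 = 289 = 17 × 17, composite.

n = 15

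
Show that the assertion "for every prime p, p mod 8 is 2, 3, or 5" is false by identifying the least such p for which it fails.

p = 2: 2 mod 8 = 2.
p = 3: 3 mod 8 = 3.
p = 5: 5 mod 8 = 5.
p = 7: 7 mod 8 = 7 — not in {2, 3, 5}.
Hence p = 7 is a counterexample.

p = 7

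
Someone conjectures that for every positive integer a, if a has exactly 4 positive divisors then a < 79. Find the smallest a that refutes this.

a = 82

We need the least positive integer a for which a has exactly 4 positive divisors but the claim fails.
The first 24 eligible values, up to a = 77, all satisfy the conclusion.
a = 82: τ(82) = 4; 82 ≥ 79.
So a = 82 is the smallest counterexample.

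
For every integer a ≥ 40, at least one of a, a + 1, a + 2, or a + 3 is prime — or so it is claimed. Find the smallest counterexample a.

a = 40: 41 is prime.
a = 41: 41 is prime.
a = 42: 43 is prime.
a = 43: 43 is prime.
a = 44: 47 is prime.
a = 45: 47 is prime.
a = 46: 47 is prime.
a = 47: 47 is prime.
a = 48: 48 = 2 × 24; 49 = 7 × 7; 50 = 2 × 25; 51 = 3 × 17 — all composite.
So a = 48 is the smallest counterexample.

a = 48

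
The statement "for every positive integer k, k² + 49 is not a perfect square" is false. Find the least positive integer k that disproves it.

k = 24

We need the least positive integer k for which k² + 49 is a perfect square.
For k = 1, 2, 3, 4, …, 21, 22, 23 the conclusion holds.
k = 24: 24² + 49 = 625 = 25², a perfect square.
Thus k = 24 disproves the claim, and no smaller k works.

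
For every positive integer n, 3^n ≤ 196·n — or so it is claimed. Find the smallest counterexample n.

n = 7

The first 6 eligible values, up to n = 6, all satisfy the conclusion.
n = 7: 3^n = 2187 and 196·n = 1372, so 2187 > 1372.
Thus n = 7 disproves the claim, and no smaller n works.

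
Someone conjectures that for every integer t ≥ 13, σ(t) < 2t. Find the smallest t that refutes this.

t = 18

A counterexample is any integer t ≥ 13 such that the claim fails; we check each in order.
For t = 13, 14, 15, 16, 17 the conclusion holds.
t = 18: σ(18) = 39; 39 ≥ 36.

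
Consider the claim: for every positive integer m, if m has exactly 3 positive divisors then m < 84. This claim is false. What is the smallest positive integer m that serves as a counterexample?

We need the least positive integer m for which m has exactly 3 positive divisors but the claim fails.
m = 4: τ(4) = 3; 4 < 84.
m = 9: τ(9) = 3; 9 < 84.
m = 25: τ(25) = 3; 25 < 84.
m = 49: τ(49) = 3; 49 < 84.
m = 121: τ(121) = 3; 121 ≥ 84.
So m = 121 is the smallest counterexample.

m = 121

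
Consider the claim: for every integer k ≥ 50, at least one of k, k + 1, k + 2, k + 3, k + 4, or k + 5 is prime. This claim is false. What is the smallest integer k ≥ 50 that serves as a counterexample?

Check each integer k ≥ 50 in order until k, k + 1, k + 2, k + 3, k + 4, k + 5 are all composite.
For k = 50, 51, 52, 53, …, 87, 88, 89 the conclusion holds.
k = 90: 90 = 2 × 45; 91 = 7 × 13; 92 = 2 × 46; 93 = 3 × 31; 94 = 2 × 47; 95 = 5 × 19 — all composite.

k = 90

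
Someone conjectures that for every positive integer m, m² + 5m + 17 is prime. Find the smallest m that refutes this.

We need the least positive integer m for which m² + 5m + 17 is not prime.
The first 7 eligible values, up to m = 7, all satisfy the conclusion.
m = 8: m² + 5m + 17 = 121 = 11 × 11, composite.
Thus m = 8 disproves the claim, and no smaller m works.

m = 8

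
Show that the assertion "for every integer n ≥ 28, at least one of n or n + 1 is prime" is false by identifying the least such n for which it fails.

The first 4 eligible values, up to n = 31, all satisfy the conclusion.
n = 32: 32 = 2 × 16; 33 = 3 × 11 — both composite.
So n = 32 is the smallest counterexample.

n = 32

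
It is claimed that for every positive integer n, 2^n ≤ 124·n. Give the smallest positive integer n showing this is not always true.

A counterexample is any positive integer n such that 2^n > 124·n; we check each in order.
The first 10 eligible values, up to n = 10, all satisfy the conclusion.
n = 11: 2^n = 2048 and 124·n = 1364, so 2048 > 1364.

n = 11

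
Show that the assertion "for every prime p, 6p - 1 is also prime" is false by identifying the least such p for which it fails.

p = 11

Check each prime p in order until 6p - 1 is not prime.
For p = 2, 3, 5, 7 the conclusion holds.
p = 11: 6p - 1 = 65 = 5 × 13, not prime.
Thus p = 11 disproves the claim, and no smaller p works.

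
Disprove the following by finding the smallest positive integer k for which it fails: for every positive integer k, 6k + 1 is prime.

A counterexample is any positive integer k such that 6k + 1 is not prime; we check each in order.
k = 1: 6k + 1 = 7, prime.
k = 2: 6k + 1 = 13, prime.
k = 3: 6k + 1 = 19, prime.
k = 4: 6k + 1 = 25 = 5 × 5, composite.

k = 4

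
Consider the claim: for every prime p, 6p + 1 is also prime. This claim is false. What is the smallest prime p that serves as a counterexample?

p = 19

We need the least prime p for which 6p + 1 is not prime.
The first 7 eligible values, up to p = 17, all satisfy the conclusion.
p = 19: 6p + 1 = 115 = 5 × 23, not prime.
Thus p = 19 disproves the claim, and no smaller p works.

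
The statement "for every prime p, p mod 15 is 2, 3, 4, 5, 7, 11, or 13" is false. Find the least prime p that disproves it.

Check each prime p in order until the claim fails.
The first 8 eligible values, up to p = 19, all satisfy the conclusion.
p = 23: 23 mod 15 = 8 — not in {2, 3, 4, 5, 7, 11, 13}.
Thus p = 23 disproves the claim, and no smaller p works.

p = 23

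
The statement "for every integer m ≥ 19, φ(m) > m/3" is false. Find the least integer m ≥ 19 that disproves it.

m = 24

A counterexample is any integer m ≥ 19 such that the claim fails; we check each in order.
For m = 19, 20, 21, 22, 23 the conclusion holds.
m = 24: φ(24) = 8 and 24/3 = 8, so φ(24) ≤ 24/3.
Hence m = 24 is a counterexample.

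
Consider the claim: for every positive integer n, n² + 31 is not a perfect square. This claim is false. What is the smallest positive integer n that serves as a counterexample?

n = 15

For n = 1, 2, 3, 4, …, 12, 13, 14 the conclusion holds.
n = 15: 15² + 31 = 256 = 16², a perfect square.
So n = 15 is the smallest counterexample.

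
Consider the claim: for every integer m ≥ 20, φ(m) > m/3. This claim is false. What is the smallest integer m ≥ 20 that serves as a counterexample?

A counterexample is any integer m ≥ 20 such that the claim fails; we check each in order.
m = 20: φ(20) = 8 and 20/3 = 20/3, so φ(20) > 20/3.
m = 21: φ(21) = 12 and 21/3 = 7, so φ(21) > 21/3.
m = 22: φ(22) = 10 and 22/3 = 22/3, so φ(22) > 22/3.
m = 23: φ(23) = 22 and 23/3 = 23/3, so φ(23) > 23/3.
m = 24: φ(24) = 8 and 24/3 = 8, so φ(24) ≤ 24/3.
Thus m = 24 disproves the claim, and no smaller m works.

m = 24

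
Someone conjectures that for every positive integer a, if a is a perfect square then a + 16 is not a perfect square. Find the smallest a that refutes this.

a = 1: 1 + 16 = 17, not a perfect square.
a = 4: 4 + 16 = 20, not a perfect square.
a = 9: 9 = 3² and 9 + 16 = 25 = 5².

a = 9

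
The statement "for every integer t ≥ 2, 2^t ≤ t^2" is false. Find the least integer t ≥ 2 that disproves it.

We need the least integer t ≥ 2 for which 2^t > t^2.
t = 2: 2^t = 4 and t^2 = 4, so 4 ≤ 4.
t = 3: 2^t = 8 and t^2 = 9, so 8 ≤ 9.
t = 4: 2^t = 16 and t^2 = 16, so 16 ≤ 16.
t = 5: 2^t = 32 and t^2 = 25, so 32 > 25.
Thus t = 5 disproves the claim, and no smaller t works.

t = 5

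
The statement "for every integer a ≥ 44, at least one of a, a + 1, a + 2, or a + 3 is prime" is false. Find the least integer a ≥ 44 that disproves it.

a = 48

Check each integer a ≥ 44 in order until a, a + 1, a + 2, a + 3 are all composite.
For a = 44, 45, 46, 47 the conclusion holds.
a = 48: 48 = 2 × 24; 49 = 7 × 7; 50 = 2 × 25; 51 = 3 × 17 — all composite.
Thus a = 48 disproves the claim, and no smaller a works.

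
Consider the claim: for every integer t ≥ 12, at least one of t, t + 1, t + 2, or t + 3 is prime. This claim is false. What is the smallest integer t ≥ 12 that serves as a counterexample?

t = 24

A counterexample is any integer t ≥ 12 such that t, t + 1, t + 2, t + 3 are all composite; we check each in order.
For t = 12, 13, 14, 15, …, 21, 22, 23 the conclusion holds.
t = 24: 24 = 2 × 12; 25 = 5 × 5; 26 = 2 × 13; 27 = 3 × 9 — all composite.
So t = 24 is the smallest counterexample.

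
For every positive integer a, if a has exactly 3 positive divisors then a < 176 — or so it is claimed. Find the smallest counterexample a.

a = 289

The first 6 eligible values, up to a = 169, all satisfy the conclusion.
a = 289: τ(289) = 3; 289 ≥ 176.
Thus a = 289 disproves the claim, and no smaller a works.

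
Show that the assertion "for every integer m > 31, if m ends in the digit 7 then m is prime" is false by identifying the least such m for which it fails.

m = 57

We need the least integer m > 31 for which m ends in the digit 7 but m is not prime.
m = 37: 37 ends in 7 and is prime.
m = 47: 47 ends in 7 and is prime.
m = 57: 57 ends in 7; 57 = 3 × 19, composite.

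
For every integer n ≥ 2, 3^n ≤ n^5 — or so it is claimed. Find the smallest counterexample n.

n = 11

The first 9 eligible values, up to n = 10, all satisfy the conclusion.
n = 11: 3^n = 177147 and n^5 = 161051, so 177147 > 161051.
Hence n = 11 is a counterexample.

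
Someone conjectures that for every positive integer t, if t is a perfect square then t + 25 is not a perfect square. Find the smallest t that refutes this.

For t = 1, 4, 9, 16, …, 81, 100, 121 the conclusion holds.
t = 144: 144 = 12² and 144 + 25 = 169 = 13².

t = 144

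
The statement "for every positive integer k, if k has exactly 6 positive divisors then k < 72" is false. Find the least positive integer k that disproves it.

k = 75

We need the least positive integer k for which k has exactly 6 positive divisors but the claim fails.
For k = 12, 18, 20, 28, …, 52, 63, 68 the conclusion holds.
k = 75: τ(75) = 6; 75 ≥ 72.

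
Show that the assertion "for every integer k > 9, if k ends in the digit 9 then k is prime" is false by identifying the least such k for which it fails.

For k = 19, 29 the conclusion holds.
k = 39: 39 ends in 9; 39 = 3 × 13, composite.

k = 39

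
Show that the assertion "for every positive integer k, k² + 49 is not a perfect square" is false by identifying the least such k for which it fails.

k = 24

For k = 1, 2, 3, 4, …, 21, 22, 23 the conclusion holds.
k = 24: 24² + 49 = 625 = 25², a perfect square.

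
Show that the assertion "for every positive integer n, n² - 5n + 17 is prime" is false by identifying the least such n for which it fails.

Check each positive integer n in order until n² - 5n + 17 is not prime.
For n = 1, 2, 3, 4, …, 10, 11, 12 the conclusion holds.
n = 13: n² - 5n + 17 = 121 = 11 × 11, composite.
So n = 13 is the smallest counterexample.

n = 13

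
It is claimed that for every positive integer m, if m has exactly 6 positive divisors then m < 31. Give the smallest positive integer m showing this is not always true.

Check each positive integer m in order until m has exactly 6 positive divisors but the claim fails.
The first 4 eligible values, up to m = 28, all satisfy the conclusion.
m = 32: τ(32) = 6; 32 ≥ 31.

m = 32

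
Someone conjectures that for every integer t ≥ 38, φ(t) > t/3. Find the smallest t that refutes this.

t = 42

A counterexample is any integer t ≥ 38 such that the claim fails; we check each in order.
t = 38: φ(38) = 18 and 38/3 = 38/3, so φ(38) > 38/3.
t = 39: φ(39) = 24 and 39/3 = 13, so φ(39) > 39/3.
t = 40: φ(40) = 16 and 40/3 = 40/3, so φ(40) > 40/3.
t = 41: φ(41) = 40 and 41/3 = 41/3, so φ(41) > 41/3.
t = 42: φ(42) = 12 and 42/3 = 14, so φ(42) ≤ 42/3.
Hence t = 42 is a counterexample.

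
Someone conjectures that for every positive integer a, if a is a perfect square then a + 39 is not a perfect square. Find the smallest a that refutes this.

A counterexample is any positive integer a such that a is a perfect square but a + 39 is a perfect square; we check each in order.
For a = 1, 4, 9, 16 the conclusion holds.
a = 25: 25 = 5² and 25 + 39 = 64 = 8².
So a = 25 is the smallest counterexample.

a = 25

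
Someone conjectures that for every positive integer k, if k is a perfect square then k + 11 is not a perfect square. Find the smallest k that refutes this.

k = 25

A counterexample is any positive integer k such that k is a perfect square but k + 11 is a perfect square; we check each in order.
For k = 1, 4, 9, 16 the conclusion holds.
k = 25: 25 = 5² and 25 + 11 = 36 = 6².
Thus k = 25 disproves the claim, and no smaller k works.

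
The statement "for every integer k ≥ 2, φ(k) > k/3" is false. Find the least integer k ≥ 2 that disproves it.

A counterexample is any integer k ≥ 2 such that the claim fails; we check each in order.
For k = 2, 3, 4, 5 the conclusion holds.
k = 6: φ(6) = 2 and 6/3 = 2, so φ(6) ≤ 6/3.
So k = 6 is the smallest counterexample.

k = 6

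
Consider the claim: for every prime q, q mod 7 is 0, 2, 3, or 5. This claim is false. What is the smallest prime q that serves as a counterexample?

q = 11

A counterexample is any prime q such that the claim fails; we check each in order.
For q = 2, 3, 5, 7 the conclusion holds.
q = 11: 11 mod 7 = 4 — not in {0, 2, 3, 5}.
Hence q = 11 is a counterexample.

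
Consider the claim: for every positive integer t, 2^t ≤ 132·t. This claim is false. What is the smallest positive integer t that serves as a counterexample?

t = 11

We need the least positive integer t for which 2^t > 132·t.
The first 10 eligible values, up to t = 10, all satisfy the conclusion.
t = 11: 2^t = 2048 and 132·t = 1452, so 2048 > 1452.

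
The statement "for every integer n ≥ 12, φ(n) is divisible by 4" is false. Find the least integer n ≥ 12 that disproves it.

A counterexample is any integer n ≥ 12 such that φ(n) is not divisible by 4; we check each in order.
n = 12: φ(12) = 4; 4 mod 4 = 0.
n = 13: φ(13) = 12; 12 mod 4 = 0.
n = 14: φ(14) = 6; 6 mod 4 = 2.

n = 14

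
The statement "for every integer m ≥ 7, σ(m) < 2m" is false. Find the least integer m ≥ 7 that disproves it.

m = 12

Check each integer m ≥ 7 in order until the claim fails.
m = 7: σ(7) = 8; 8 < 14.
m = 8: σ(8) = 15; 15 < 16.
m = 9: σ(9) = 13; 13 < 18.
m = 10: σ(10) = 18; 18 < 20.
m = 11: σ(11) = 12; 12 < 22.
m = 12: σ(12) = 28; 28 ≥ 24.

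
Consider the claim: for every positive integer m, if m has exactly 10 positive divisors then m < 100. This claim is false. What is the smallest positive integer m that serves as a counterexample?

Check each positive integer m in order until m has exactly 10 positive divisors but the claim fails.
m = 48: τ(48) = 10; 48 < 100.
m = 80: τ(80) = 10; 80 < 100.
m = 112: τ(112) = 10; 112 ≥ 100.
Thus m = 112 disproves the claim, and no smaller m works.

m = 112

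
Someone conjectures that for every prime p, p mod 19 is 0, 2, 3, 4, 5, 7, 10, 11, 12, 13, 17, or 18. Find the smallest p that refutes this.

p = 47

A counterexample is any prime p such that the claim fails; we check each in order.
For p = 2, 3, 5, 7, …, 37, 41, 43 the conclusion holds.
p = 47: 47 mod 19 = 9 — not in {0, 2, 3, 4, 5, 7, 10, 11, 12, 13, 17, 18}.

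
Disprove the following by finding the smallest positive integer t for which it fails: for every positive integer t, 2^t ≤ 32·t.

We need the least positive integer t for which 2^t > 32·t.
The first 8 eligible values, up to t = 8, all satisfy the conclusion.
t = 9: 2^t = 512 and 32·t = 288, so 512 > 288.
Hence t = 9 is a counterexample.

t = 9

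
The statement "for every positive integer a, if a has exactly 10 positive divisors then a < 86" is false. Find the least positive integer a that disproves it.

a = 112

For a = 48, 80 the conclusion holds.
a = 112: τ(112) = 10; 112 ≥ 86.
Hence a = 112 is a counterexample.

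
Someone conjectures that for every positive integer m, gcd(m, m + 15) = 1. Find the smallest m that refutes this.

Check each positive integer m in order until gcd(m, m + 15) > 1.
For m = 1, 2 the conclusion holds.
m = 3: gcd(3, 18) = 3.

m = 3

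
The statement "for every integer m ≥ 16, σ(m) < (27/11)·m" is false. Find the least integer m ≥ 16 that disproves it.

m = 24

A counterexample is any integer m ≥ 16 such that the claim fails; we check each in order.
The first 8 eligible values, up to m = 23, all satisfy the conclusion.
m = 24: σ(24) = 60; 60 ≥ 648/11.
Hence m = 24 is a counterexample.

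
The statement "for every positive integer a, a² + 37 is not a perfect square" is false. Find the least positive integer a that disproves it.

a = 18

The first 17 eligible values, up to a = 17, all satisfy the conclusion.
a = 18: 18² + 37 = 361 = 19², a perfect square.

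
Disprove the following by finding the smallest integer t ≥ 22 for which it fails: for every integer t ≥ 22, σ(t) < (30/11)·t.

A counterexample is any integer t ≥ 22 such that the claim fails; we check each in order.
For t = 22, 23, 24, 25, …, 57, 58, 59 the conclusion holds.
t = 60: σ(60) = 168; 168 ≥ 1800/11.
So t = 60 is the smallest counterexample.

t = 60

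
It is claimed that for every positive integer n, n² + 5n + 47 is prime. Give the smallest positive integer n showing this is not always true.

n = 38

For n = 1, 2, 3, 4, …, 35, 36, 37 the conclusion holds.
n = 38: n² + 5n + 47 = 1681 = 41 × 41, composite.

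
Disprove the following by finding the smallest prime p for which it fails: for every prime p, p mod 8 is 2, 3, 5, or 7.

p = 17

For p = 2, 3, 5, 7, 11, 13 the conclusion holds.
p = 17: 17 mod 8 = 1 — not in {2, 3, 5, 7}.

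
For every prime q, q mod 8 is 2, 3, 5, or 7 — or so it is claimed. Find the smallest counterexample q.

We need the least prime q for which the claim fails.
The first 6 eligible values, up to q = 13, all satisfy the conclusion.
q = 17: 17 mod 8 = 1 — not in {2, 3, 5, 7}.
Thus q = 17 disproves the claim, and no smaller q works.

q = 17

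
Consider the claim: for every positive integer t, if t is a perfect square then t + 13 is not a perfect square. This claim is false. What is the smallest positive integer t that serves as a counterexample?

t = 36

We need the least positive integer t for which t is a perfect square but t + 13 is a perfect square.
t = 1: 1 + 13 = 14, not a perfect square.
t = 4: 4 + 13 = 17, not a perfect square.
t = 9: 9 + 13 = 22, not a perfect square.
t = 16: 16 + 13 = 29, not a perfect square.
t = 25: 25 + 13 = 38, not a perfect square.
t = 36: 36 = 6² and 36 + 13 = 49 = 7².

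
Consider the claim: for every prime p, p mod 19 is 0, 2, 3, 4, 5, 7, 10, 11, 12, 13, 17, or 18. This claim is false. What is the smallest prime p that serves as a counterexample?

p = 47

For p = 2, 3, 5, 7, …, 37, 41, 43 the conclusion holds.
p = 47: 47 mod 19 = 9 — not in {0, 2, 3, 4, 5, 7, 10, 11, 12, 13, 17, 18}.
So p = 47 is the smallest counterexample.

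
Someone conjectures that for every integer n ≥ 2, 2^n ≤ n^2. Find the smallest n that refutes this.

We need the least integer n ≥ 2 for which 2^n > n^2.
For n = 2, 3, 4 the conclusion holds.
n = 5: 2^n = 32 and n^2 = 25, so 32 > 25.
Hence n = 5 is a counterexample.

n = 5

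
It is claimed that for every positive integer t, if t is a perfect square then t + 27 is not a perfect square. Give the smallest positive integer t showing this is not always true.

t = 9

A counterexample is any positive integer t such that t is a perfect square but t + 27 is a perfect square; we check each in order.
For t = 1, 4 the conclusion holds.
t = 9: 9 = 3² and 9 + 27 = 36 = 6².
So t = 9 is the smallest counterexample.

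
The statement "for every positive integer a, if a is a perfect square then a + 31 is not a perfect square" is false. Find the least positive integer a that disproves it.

Check each positive integer a in order until a is a perfect square but a + 31 is a perfect square.
The first 14 eligible values, up to a = 196, all satisfy the conclusion.
a = 225: 225 = 15² and 225 + 31 = 256 = 16².
Thus a = 225 disproves the claim, and no smaller a works.

a = 225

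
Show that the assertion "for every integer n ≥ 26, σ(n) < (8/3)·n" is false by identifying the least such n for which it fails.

n = 60

The first 34 eligible values, up to n = 59, all satisfy the conclusion.
n = 60: σ(60) = 168; 168 ≥ 160.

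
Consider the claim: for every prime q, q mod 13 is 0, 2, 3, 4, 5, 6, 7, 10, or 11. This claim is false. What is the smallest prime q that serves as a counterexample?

q = 47

A counterexample is any prime q such that the claim fails; we check each in order.
For q = 2, 3, 5, 7, …, 37, 41, 43 the conclusion holds.
q = 47: 47 mod 13 = 8 — not in {0, 2, 3, 4, 5, 6, 7, 10, 11}.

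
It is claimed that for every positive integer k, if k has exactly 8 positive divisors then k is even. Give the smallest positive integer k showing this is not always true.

k = 105

For k = 24, 30, 40, 42, …, 88, 102, 104 the conclusion holds.
k = 105: divisors of 105: 1, 3, 5, 7, 15, 21, 35, 105; 105 is odd.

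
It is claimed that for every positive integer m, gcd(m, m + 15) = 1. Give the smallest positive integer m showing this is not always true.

m = 3

Check each positive integer m in order until gcd(m, m + 15) > 1.
m = 1: gcd(1, 16) = 1.
m = 2: gcd(2, 17) = 1.
m = 3: gcd(3, 18) = 3.
So m = 3 is the smallest counterexample.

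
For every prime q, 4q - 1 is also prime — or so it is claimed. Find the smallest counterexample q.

q = 7

For q = 2, 3, 5 the conclusion holds.
q = 7: 4q - 1 = 27 = 3 × 9, not prime.
Thus q = 7 disproves the claim, and no smaller q works.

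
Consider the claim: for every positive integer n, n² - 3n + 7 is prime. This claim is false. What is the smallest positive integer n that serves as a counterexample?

n = 6

Check each positive integer n in order until n² - 3n + 7 is not prime.
For n = 1, 2, 3, 4, 5 the conclusion holds.
n = 6: n² - 3n + 7 = 25 = 5 × 5, composite.
Thus n = 6 disproves the claim, and no smaller n works.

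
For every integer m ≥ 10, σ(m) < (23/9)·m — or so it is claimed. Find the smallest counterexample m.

Check each integer m ≥ 10 in order until the claim fails.
The first 38 eligible values, up to m = 47, all satisfy the conclusion.
m = 48: σ(48) = 124; 124 ≥ 368/3.
So m = 48 is the smallest counterexample.

m = 48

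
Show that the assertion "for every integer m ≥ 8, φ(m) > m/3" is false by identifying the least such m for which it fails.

m = 12

A counterexample is any integer m ≥ 8 such that the claim fails; we check each in order.
For m = 8, 9, 10, 11 the conclusion holds.
m = 12: φ(12) = 4 and 12/3 = 4, so φ(12) ≤ 12/3.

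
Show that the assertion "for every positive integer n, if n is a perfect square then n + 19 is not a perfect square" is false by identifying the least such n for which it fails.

n = 81

The first 8 eligible values, up to n = 64, all satisfy the conclusion.
n = 81: 81 = 9² and 81 + 19 = 100 = 10².
Hence n = 81 is a counterexample.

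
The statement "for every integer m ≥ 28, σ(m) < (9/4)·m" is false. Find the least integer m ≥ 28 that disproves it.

A counterexample is any integer m ≥ 28 such that the claim fails; we check each in order.
m = 28: σ(28) = 56; 56 < 63.
m = 29: σ(29) = 30; 30 < 261/4.
m = 30: σ(30) = 72; 72 ≥ 135/2.
Thus m = 30 disproves the claim, and no smaller m works.

m = 30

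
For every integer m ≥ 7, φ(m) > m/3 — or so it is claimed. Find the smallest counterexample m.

We need the least integer m ≥ 7 for which the claim fails.
The first 5 eligible values, up to m = 11, all satisfy the conclusion.
m = 12: φ(12) = 4 and 12/3 = 4, so φ(12) ≤ 12/3.
Thus m = 12 disproves the claim, and no smaller m works.

m = 12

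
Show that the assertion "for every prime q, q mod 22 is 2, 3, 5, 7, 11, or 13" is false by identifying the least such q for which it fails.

q = 17

Check each prime q in order until the claim fails.
For q = 2, 3, 5, 7, 11, 13 the conclusion holds.
q = 17: 17 mod 22 = 17 — not in {2, 3, 5, 7, 11, 13}.
Hence q = 17 is a counterexample.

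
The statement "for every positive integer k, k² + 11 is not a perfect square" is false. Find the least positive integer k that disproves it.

For k = 1, 2, 3, 4 the conclusion holds.
k = 5: 5² + 11 = 36 = 6², a perfect square.

k = 5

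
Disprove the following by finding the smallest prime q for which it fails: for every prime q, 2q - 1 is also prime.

q = 5

Check each prime q in order until 2q - 1 is not prime.
q = 2: 2q - 1 = 3, prime.
q = 3: 2q - 1 = 5, prime.
q = 5: 2q - 1 = 9 = 3 × 3, not prime.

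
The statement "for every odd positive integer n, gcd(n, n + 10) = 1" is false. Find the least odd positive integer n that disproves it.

For n = 1, 3 the conclusion holds.
n = 5: gcd(5, 15) = 5.

n = 5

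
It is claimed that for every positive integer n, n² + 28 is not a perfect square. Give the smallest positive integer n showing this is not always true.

n = 6

The first 5 eligible values, up to n = 5, all satisfy the conclusion.
n = 6: 6² + 28 = 64 = 8², a perfect square.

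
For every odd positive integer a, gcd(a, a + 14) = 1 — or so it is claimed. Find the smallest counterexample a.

A counterexample is any odd positive integer a such that gcd(a, a + 14) > 1; we check each in order.
a = 1: gcd(1, 15) = 1.
a = 3: gcd(3, 17) = 1.
a = 5: gcd(5, 19) = 1.
a = 7: gcd(7, 21) = 7.

a = 7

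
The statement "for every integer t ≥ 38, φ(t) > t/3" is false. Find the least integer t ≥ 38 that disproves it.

t = 42

Check each integer t ≥ 38 in order until the claim fails.
For t = 38, 39, 40, 41 the conclusion holds.
t = 42: φ(42) = 12 and 42/3 = 14, so φ(42) ≤ 42/3.
Hence t = 42 is a counterexample.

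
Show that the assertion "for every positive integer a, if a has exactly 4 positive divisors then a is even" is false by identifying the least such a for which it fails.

a = 15

We need the least positive integer a for which a has exactly 4 positive divisors but a is odd.
For a = 6, 8, 10, 14 the conclusion holds.
a = 15: divisors of 15: 1, 3, 5, 15; 15 is odd.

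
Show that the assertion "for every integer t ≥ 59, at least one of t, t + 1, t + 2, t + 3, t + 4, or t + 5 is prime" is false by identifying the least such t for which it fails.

We need the least integer t ≥ 59 for which t, t + 1, t + 2, t + 3, t + 4, t + 5 are all composite.
The first 31 eligible values, up to t = 89, all satisfy the conclusion.
t = 90: 90 = 2 × 45; 91 = 7 × 13; 92 = 2 × 46; 93 = 3 × 31; 94 = 2 × 47; 95 = 5 × 19 — all composite.
So t = 90 is the smallest counterexample.

t = 90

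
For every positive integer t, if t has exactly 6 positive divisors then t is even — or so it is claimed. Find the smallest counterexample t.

Check each positive integer t in order until t has exactly 6 positive divisors but t is odd.
t = 12: divisors of 12: 1, 2, 3, 4, 6, 12; 12 is even.
t = 18: divisors of 18: 1, 2, 3, 6, 9, 18; 18 is even.
t = 20: divisors of 20: 1, 2, 4, 5, 10, 20; 20 is even.
t = 28: divisors of 28: 1, 2, 4, 7, 14, 28; 28 is even.
t = 32: divisors of 32: 1, 2, 4, 8, 16, 32; 32 is even.
t = 44: divisors of 44: 1, 2, 4, 11, 22, 44; 44 is even.
t = 45: divisors of 45: 1, 3, 5, 9, 15, 45; 45 is odd.
Thus t = 45 disproves the claim, and no smaller t works.

t = 45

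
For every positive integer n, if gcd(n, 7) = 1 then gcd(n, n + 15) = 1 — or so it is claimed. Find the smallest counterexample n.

Check each positive integer n in order until gcd(n, 7) = 1 but gcd(n, n + 15) > 1.
n = 1: gcd(1, 16) = 1.
n = 2: gcd(2, 17) = 1.
n = 3: gcd(3, 18) = 3.
Hence n = 3 is a counterexample.

n = 3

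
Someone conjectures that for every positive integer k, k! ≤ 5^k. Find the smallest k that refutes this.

k = 12

Check each positive integer k in order until k! > 5^k.
For k = 1, 2, 3, 4, …, 9, 10, 11 the conclusion holds.
k = 12: k! = 479001600 and 5^k = 244140625, so 479001600 > 244140625.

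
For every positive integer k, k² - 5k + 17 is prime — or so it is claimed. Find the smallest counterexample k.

k = 13

A counterexample is any positive integer k such that k² - 5k + 17 is not prime; we check each in order.
For k = 1, 2, 3, 4, …, 10, 11, 12 the conclusion holds.
k = 13: k² - 5k + 17 = 121 = 11 × 11, composite.
Thus k = 13 disproves the claim, and no smaller k works.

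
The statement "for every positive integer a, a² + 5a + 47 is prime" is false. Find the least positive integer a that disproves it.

For a = 1, 2, 3, 4, …, 35, 36, 37 the conclusion holds.
a = 38: a² + 5a + 47 = 1681 = 41 × 41, composite.
Thus a = 38 disproves the claim, and no smaller a works.

a = 38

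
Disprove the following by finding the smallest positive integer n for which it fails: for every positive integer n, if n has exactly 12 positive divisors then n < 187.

A counterexample is any positive integer n such that n has exactly 12 positive divisors but the claim fails; we check each in order.
For n = 60, 72, 84, 90, …, 150, 156, 160 the conclusion holds.
n = 198: τ(198) = 12; 198 ≥ 187.
So n = 198 is the smallest counterexample.

n = 198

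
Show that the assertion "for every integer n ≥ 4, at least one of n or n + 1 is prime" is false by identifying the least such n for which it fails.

n = 8

Check each integer n ≥ 4 in order until n, n + 1 are both composite.
For n = 4, 5, 6, 7 the conclusion holds.
n = 8: 8 = 2 × 4; 9 = 3 × 3 — both composite.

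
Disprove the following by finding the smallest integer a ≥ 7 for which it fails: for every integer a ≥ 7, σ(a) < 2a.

a = 12

a = 7: σ(7) = 8; 8 < 14.
a = 8: σ(8) = 15; 15 < 16.
a = 9: σ(9) = 13; 13 < 18.
a = 10: σ(10) = 18; 18 < 20.
a = 11: σ(11) = 12; 12 < 22.
a = 12: σ(12) = 28; 28 ≥ 24.
So a = 12 is the smallest counterexample.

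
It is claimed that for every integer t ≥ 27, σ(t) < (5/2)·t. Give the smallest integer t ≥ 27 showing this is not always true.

t = 36

For t = 27, 28, 29, 30, 31, 32, 33, 34, 35 the conclusion holds.
t = 36: σ(36) = 91; 91 ≥ 90.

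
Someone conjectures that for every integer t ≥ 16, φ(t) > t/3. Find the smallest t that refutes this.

Check each integer t ≥ 16 in order until the claim fails.
t = 16: φ(16) = 8 and 16/3 = 16/3, so φ(16) > 16/3.
t = 17: φ(17) = 16 and 17/3 = 17/3, so φ(17) > 17/3.
t = 18: φ(18) = 6 and 18/3 = 6, so φ(18) ≤ 18/3.

t = 18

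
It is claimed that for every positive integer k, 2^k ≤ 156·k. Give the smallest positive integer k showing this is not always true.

k = 11

Check each positive integer k in order until 2^k > 156·k.
For k = 1, 2, 3, 4, 5, 6, 7, 8, 9, 10 the conclusion holds.
k = 11: 2^k = 2048 and 156·k = 1716, so 2048 > 1716.
Thus k = 11 disproves the claim, and no smaller k works.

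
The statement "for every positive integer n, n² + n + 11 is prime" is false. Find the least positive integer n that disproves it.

A counterexample is any positive integer n such that n² + n + 11 is not prime; we check each in order.
For n = 1, 2, 3, 4, 5, 6, 7, 8, 9 the conclusion holds.
n = 10: n² + n + 11 = 121 = 11 × 11, composite.

n = 10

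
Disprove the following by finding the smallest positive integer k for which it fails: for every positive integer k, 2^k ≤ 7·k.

Check each positive integer k in order until 2^k > 7·k.
k = 1: 2^k = 2 and 7·k = 7, so 2 ≤ 7.
k = 2: 2^k = 4 and 7·k = 14, so 4 ≤ 14.
k = 3: 2^k = 8 and 7·k = 21, so 8 ≤ 21.
k = 4: 2^k = 16 and 7·k = 28, so 16 ≤ 28.
k = 5: 2^k = 32 and 7·k = 35, so 32 ≤ 35.
k = 6: 2^k = 64 and 7·k = 42, so 64 > 42.

k = 6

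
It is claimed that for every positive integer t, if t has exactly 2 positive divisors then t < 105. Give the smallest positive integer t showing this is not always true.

Check each positive integer t in order until t has exactly 2 positive divisors but the claim fails.
For t = 2, 3, 5, 7, …, 97, 101, 103 the conclusion holds.
t = 107: τ(107) = 2; 107 ≥ 105.
Thus t = 107 disproves the claim, and no smaller t works.

t = 107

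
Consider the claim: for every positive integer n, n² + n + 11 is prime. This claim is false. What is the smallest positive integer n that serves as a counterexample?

A counterexample is any positive integer n such that n² + n + 11 is not prime; we check each in order.
For n = 1, 2, 3, 4, 5, 6, 7, 8, 9 the conclusion holds.
n = 10: n² + n + 11 = 121 = 11 × 11, composite.
So n = 10 is the smallest counterexample.

n = 10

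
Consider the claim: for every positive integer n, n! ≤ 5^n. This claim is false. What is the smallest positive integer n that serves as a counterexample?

n = 12

For n = 1, 2, 3, 4, …, 9, 10, 11 the conclusion holds.
n = 12: n! = 479001600 and 5^n = 244140625, so 479001600 > 244140625.
Hence n = 12 is a counterexample.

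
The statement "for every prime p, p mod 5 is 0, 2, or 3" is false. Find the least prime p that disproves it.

p = 11

For p = 2, 3, 5, 7 the conclusion holds.
p = 11: 11 mod 5 = 1 — not in {0, 2, 3}.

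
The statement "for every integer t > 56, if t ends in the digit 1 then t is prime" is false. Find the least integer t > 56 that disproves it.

t = 81

Check each integer t > 56 in order until t ends in the digit 1 but t is not prime.
For t = 61, 71 the conclusion holds.
t = 81: 81 ends in 1; 81 = 3 × 27, composite.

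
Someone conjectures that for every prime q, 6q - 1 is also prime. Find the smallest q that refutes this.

q = 11

q = 2: 6q - 1 = 11, prime.
q = 3: 6q - 1 = 17, prime.
q = 5: 6q - 1 = 29, prime.
q = 7: 6q - 1 = 41, prime.
q = 11: 6q - 1 = 65 = 5 × 13, not prime.
So q = 11 is the smallest counterexample.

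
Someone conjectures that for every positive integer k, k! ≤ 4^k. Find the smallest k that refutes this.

k = 9

Check each positive integer k in order until k! > 4^k.
k = 1: k! = 1 and 4^k = 4, so 1 ≤ 4.
k = 2: k! = 2 and 4^k = 16, so 2 ≤ 16.
k = 3: k! = 6 and 4^k = 64, so 6 ≤ 64.
k = 4: k! = 24 and 4^k = 256, so 24 ≤ 256.
k = 5: k! = 120 and 4^k = 1024, so 120 ≤ 1024.
k = 6: k! = 720 and 4^k = 4096, so 720 ≤ 4096.
k = 7: k! = 5040 and 4^k = 16384, so 5040 ≤ 16384.
k = 8: k! = 40320 and 4^k = 65536, so 40320 ≤ 65536.
k = 9: k! = 362880 and 4^k = 262144, so 362880 > 262144.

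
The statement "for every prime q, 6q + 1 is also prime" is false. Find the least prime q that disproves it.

Check each prime q in order until 6q + 1 is not prime.
The first 7 eligible values, up to q = 17, all satisfy the conclusion.
q = 19: 6q + 1 = 115 = 5 × 23, not prime.

q = 19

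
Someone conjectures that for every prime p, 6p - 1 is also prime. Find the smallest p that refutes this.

p = 11

A counterexample is any prime p such that 6p - 1 is not prime; we check each in order.
For p = 2, 3, 5, 7 the conclusion holds.
p = 11: 6p - 1 = 65 = 5 × 13, not prime.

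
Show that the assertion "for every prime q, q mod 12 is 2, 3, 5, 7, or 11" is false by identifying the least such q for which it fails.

q = 13

q = 2: 2 mod 12 = 2.
q = 3: 3 mod 12 = 3.
q = 5: 5 mod 12 = 5.
q = 7: 7 mod 12 = 7.
q = 11: 11 mod 12 = 11.
q = 13: 13 mod 12 = 1 — not in {2, 3, 5, 7, 11}.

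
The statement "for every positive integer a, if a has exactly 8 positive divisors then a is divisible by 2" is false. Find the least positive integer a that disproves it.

We need the least positive integer a for which a has exactly 8 positive divisors but a is not divisible by 2.
For a = 24, 30, 40, 42, …, 88, 102, 104 the conclusion holds.
a = 105: τ(105) = 8; 105 mod 2 = 1.
Hence a = 105 is a counterexample.

a = 105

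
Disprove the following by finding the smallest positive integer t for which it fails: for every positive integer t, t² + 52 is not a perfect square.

Check each positive integer t in order until t² + 52 is a perfect square.
For t = 1, 2, 3, 4, …, 9, 10, 11 the conclusion holds.
t = 12: 12² + 52 = 196 = 14², a perfect square.
Thus t = 12 disproves the claim, and no smaller t works.

t = 12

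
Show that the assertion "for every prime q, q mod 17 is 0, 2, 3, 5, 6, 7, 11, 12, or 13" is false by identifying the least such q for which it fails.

q = 31

Check each prime q in order until the claim fails.
The first 10 eligible values, up to q = 29, all satisfy the conclusion.
q = 31: 31 mod 17 = 14 — not in {0, 2, 3, 5, 6, 7, 11, 12, 13}.
Thus q = 31 disproves the claim, and no smaller q works.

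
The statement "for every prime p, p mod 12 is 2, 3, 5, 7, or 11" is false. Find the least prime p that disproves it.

p = 13

Check each prime p in order until the claim fails.
p = 2: 2 mod 12 = 2.
p = 3: 3 mod 12 = 3.
p = 5: 5 mod 12 = 5.
p = 7: 7 mod 12 = 7.
p = 11: 11 mod 12 = 11.
p = 13: 13 mod 12 = 1 — not in {2, 3, 5, 7, 11}.
Thus p = 13 disproves the claim, and no smaller p works.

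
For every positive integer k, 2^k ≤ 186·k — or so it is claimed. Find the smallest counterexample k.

We need the least positive integer k for which 2^k > 186·k.
The first 10 eligible values, up to k = 10, all satisfy the conclusion.
k = 11: 2^k = 2048 and 186·k = 2046, so 2048 > 2046.

k = 11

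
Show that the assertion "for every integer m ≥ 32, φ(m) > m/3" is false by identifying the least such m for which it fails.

m = 36

A counterexample is any integer m ≥ 32 such that the claim fails; we check each in order.
The first 4 eligible values, up to m = 35, all satisfy the conclusion.
m = 36: φ(36) = 12 and 36/3 = 12, so φ(36) ≤ 36/3.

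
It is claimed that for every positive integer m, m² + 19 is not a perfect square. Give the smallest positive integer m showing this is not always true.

m = 9

For m = 1, 2, 3, 4, 5, 6, 7, 8 the conclusion holds.
m = 9: 9² + 19 = 100 = 10², a perfect square.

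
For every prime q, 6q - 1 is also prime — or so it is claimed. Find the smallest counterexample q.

The first 4 eligible values, up to q = 7, all satisfy the conclusion.
q = 11: 6q - 1 = 65 = 5 × 13, not prime.
Thus q = 11 disproves the claim, and no smaller q works.

q = 11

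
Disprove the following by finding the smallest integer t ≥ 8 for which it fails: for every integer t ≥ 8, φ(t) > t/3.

A counterexample is any integer t ≥ 8 such that the claim fails; we check each in order.
t = 8: φ(8) = 4 and 8/3 = 8/3, so φ(8) > 8/3.
t = 9: φ(9) = 6 and 9/3 = 3, so φ(9) > 9/3.
t = 10: φ(10) = 4 and 10/3 = 10/3, so φ(10) > 10/3.
t = 11: φ(11) = 10 and 11/3 = 11/3, so φ(11) > 11/3.
t = 12: φ(12) = 4 and 12/3 = 4, so φ(12) ≤ 12/3.
Hence t = 12 is a counterexample.

t = 12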